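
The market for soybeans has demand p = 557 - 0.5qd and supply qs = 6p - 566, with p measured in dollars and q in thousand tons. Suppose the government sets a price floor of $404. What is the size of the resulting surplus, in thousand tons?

1552

Rearranging demand gives qd = 1114 - 2p. Without the control the market clears where 1114 - 2p = 6p - 566, i.e. p* = 210 and q* = 694.
Since 404 > 210, the floor is binding.
At p = 404: qd = 1114 - 2·404 = 306 and qs = 6·404 - 566 = 1858.
Surplus = qs - qd = 1858 - 306 = 1552.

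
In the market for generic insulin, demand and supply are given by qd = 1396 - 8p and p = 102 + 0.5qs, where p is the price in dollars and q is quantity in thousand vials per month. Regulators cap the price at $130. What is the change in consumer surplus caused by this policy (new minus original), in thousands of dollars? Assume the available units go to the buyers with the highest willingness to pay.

Rearranging supply gives qs = 2p - 204. Without the control the market clears where 1396 - 8p = 2p - 204, i.e. p* = 160 and q* = 116.
Since 130 < 160, the ceiling is binding.
At p = 130: qd = 1396 - 8·130 = 356 and qs = 2·130 - 204 = 56.
Consumer surplus without the control is ½ · (174.5 - 160) · 116 = 841.
With the ceiling, 56 units are sold at 130 (assume they go to the highest-value buyers). The demand price at q = 56 is 167.5, so CS = ½ · [(174.5 - 130) + (167.5 - 130)] · 56 = 2296.
Change in consumer surplus = 2296 - 841 = 1455.

1455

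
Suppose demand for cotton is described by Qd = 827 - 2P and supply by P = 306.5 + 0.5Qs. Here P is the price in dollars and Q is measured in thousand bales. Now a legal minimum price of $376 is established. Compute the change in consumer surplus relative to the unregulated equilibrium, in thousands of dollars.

Rearranging supply gives Qs = 2P - 613. In a free market, 827 - 2P = 2P - 613 gives the equilibrium P* = 360, Q* = 107.
Because the floor (376) lies above the market-clearing price, it is binding.
At P = 376: Qd = 827 - 2·376 = 75 and Qs = 2·376 - 613 = 139.
Consumer surplus without the control is ½ · (413.5 - 360) · 107 = 2862.25.
With the floor, consumers buy 75 units at 376, so CS = ½ · (413.5 - 376) · 75 = 1406.25.
Change in consumer surplus = 1406.25 - 2862.25 = -1456.

-1456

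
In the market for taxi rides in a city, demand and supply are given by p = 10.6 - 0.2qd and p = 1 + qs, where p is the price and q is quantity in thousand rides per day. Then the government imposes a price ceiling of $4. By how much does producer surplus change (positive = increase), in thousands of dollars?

-27.5

Rearranging demand gives qd = 53 - 5p; rearranging supply gives qs = p - 1. Equilibrium: 53 - 5p = p - 1, so 54 = 6p and p* = 9, q* = 8.
Since 4 < 9, the ceiling is binding.
At p = 4: qd = 53 - 5·4 = 33 and qs = 4 - 1 = 3.
Producer surplus without the control is ½ · (9 - 1) · 8 = 32.
With the ceiling, producers sell 3 units at 4, so PS = ½ · (4 - 1) · 3 = 4.5.
Change in producer surplus = 4.5 - 32 = -27.5.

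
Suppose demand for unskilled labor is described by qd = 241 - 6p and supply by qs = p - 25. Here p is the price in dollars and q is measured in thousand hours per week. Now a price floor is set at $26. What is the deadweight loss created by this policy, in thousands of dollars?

Equilibrium: 241 - 6p = p - 25, so 266 = 7p and p* = 38, q* = 13.
The floor of 26 is below the equilibrium price 38, so it is not binding; the market clears at p* = 38, q* = 13.
Since the control does not bind, no trades are prevented and deadweight loss is zero.

0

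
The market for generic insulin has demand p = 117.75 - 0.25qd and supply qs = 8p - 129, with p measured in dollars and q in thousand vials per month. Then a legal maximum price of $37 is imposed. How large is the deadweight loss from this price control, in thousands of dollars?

2028

Rearranging demand gives qd = 471 - 4p. Without the control the market clears where 471 - 4p = 8p - 129, i.e. p* = 50 and q* = 271.
Because the ceiling (37) lies below the market-clearing price, it is binding.
At p = 37: qd = 471 - 4·37 = 323 and qs = 8·37 - 129 = 167.
Quantity traded falls to 167. At q = 167 the demand price is (471 - 167)/4 = 76 and the supply price is (129 + 167)/8 = 37.
Deadweight loss = ½ · (76 - 37) · (271 - 167) = ½ · 39 · 104 = 2028.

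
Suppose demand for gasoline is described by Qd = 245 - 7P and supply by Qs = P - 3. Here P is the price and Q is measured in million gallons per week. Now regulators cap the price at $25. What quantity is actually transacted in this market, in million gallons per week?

22

In a free market, 245 - 7P = P - 3 gives the equilibrium P* = 31, Q* = 28.
Since 25 < 31, the ceiling is binding.
At P = 25: Qd = 245 - 7·25 = 70 and Qs = 25 - 3 = 22.
The quantity actually transacted is the short side, supply: 22.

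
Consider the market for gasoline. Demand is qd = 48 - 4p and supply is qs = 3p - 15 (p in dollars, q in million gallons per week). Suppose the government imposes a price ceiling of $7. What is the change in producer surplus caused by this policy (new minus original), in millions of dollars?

Equilibrium: 48 - 4p = 3p - 15, so 63 = 7p and p* = 9, q* = 12.
The ceiling of 7 is below the equilibrium price 9, so it binds.
At p = 7: qd = 48 - 4·7 = 20 and qs = 3·7 - 15 = 6.
Producer surplus without the control is ½ · (9 - 5) · 12 = 24.
With the ceiling, producers sell 6 units at 7, so PS = ½ · (7 - 5) · 6 = 6.
Change in producer surplus = 6 - 24 = -18.

-18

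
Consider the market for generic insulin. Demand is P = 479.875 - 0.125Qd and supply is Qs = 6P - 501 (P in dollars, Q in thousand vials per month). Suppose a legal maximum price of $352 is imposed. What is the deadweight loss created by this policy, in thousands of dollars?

Rearranging demand gives Qd = 3839 - 8P. Without the control the market clears where 3839 - 8P = 6P - 501, i.e. P* = 310 and Q* = 1359.
Since 352 is above P* = 310, the ceiling does not bind and the free-market outcome prevails.
Since the control does not bind, no trades are prevented and deadweight loss is zero.

0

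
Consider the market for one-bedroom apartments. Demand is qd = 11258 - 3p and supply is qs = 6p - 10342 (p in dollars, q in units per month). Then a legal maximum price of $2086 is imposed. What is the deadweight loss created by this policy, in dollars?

887364

Equilibrium: 11258 - 3p = 6p - 10342, so 21600 = 9p and p* = 2400, q* = 4058.
The ceiling of 2086 is below the equilibrium price 2400, so it binds.
At p = 2086: qd = 11258 - 3·2086 = 5000 and qs = 6·2086 - 10342 = 2174.
Quantity traded falls to 2174. At q = 2174 the demand price is (11258 - 2174)/3 = 3028 and the supply price is (10342 + 2174)/6 = 2086.
Deadweight loss = ½ · (3028 - 2086) · (4058 - 2174) = ½ · 942 · 1884 = 887364.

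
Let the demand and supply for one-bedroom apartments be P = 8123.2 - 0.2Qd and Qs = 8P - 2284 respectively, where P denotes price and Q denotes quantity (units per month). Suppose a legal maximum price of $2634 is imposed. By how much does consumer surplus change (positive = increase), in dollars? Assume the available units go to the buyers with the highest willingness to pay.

9674049.6

Rearranging demand gives Qd = 40616 - 5P. Setting quantity demanded equal to quantity supplied, 40616 - 5P = 8P - 2284, gives P* = 3300 and Q* = 24116.
Because the ceiling (2634) lies below the market-clearing price, it is binding.
At P = 2634: Qd = 40616 - 5·2634 = 27446 and Qs = 8·2634 - 2284 = 18788.
Consumer surplus without the control is ½ · (8123.2 - 3300) · 24116 = 58158145.6.
With the ceiling, 18788 units are sold at 2634 (assume they go to the highest-value buyers). The demand price at Q = 18788 is 4365.6, so CS = ½ · [(8123.2 - 2634) + (4365.6 - 2634)] · 18788 = 67832195.2.
Change in consumer surplus = 67832195.2 - 58158145.6 = 9674049.6.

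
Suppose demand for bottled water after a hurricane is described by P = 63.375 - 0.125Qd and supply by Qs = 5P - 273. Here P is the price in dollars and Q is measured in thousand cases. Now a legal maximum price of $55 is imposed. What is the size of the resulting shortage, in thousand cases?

65

Rearranging demand gives Qd = 507 - 8P. Equilibrium: 507 - 8P = 5P - 273, so 780 = 13P and P* = 60, Q* = 27.
Because the ceiling (55) lies below the market-clearing price, it is binding.
At P = 55: Qd = 507 - 8·55 = 67 and Qs = 5·55 - 273 = 2.
Shortage = Qd - Qs = 67 - 2 = 65.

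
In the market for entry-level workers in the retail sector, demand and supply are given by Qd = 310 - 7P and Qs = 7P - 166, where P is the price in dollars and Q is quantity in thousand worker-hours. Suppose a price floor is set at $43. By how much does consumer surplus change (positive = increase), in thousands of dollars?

-364.5

Without the control the market clears where 310 - 7P = 7P - 166, i.e. P* = 34 and Q* = 72.
The floor of 43 is above the equilibrium price 34, so it binds.
At P = 43: Qd = 310 - 7·43 = 9 and Qs = 7·43 - 166 = 135.
Consumer surplus without the control is ½ · (310/7 - 34) · 72 = 2592/7.
With the floor, consumers buy 9 units at 43, so CS = ½ · (310/7 - 43) · 9 = 81/14.
Change in consumer surplus = 81/14 - 2592/7 = -364.5.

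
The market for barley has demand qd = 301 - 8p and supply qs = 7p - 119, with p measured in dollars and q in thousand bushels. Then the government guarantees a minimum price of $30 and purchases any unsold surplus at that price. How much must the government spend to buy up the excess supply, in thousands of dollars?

900

In a free market, 301 - 8p = 7p - 119 gives the equilibrium p* = 28, q* = 77.
Because the floor (30) lies above the market-clearing price, it is binding.
At p = 30: qd = 301 - 8·30 = 61 and qs = 7·30 - 119 = 91.
Surplus = qs - qd = 30.
Government expenditure = surplus × support price = 30 × 30 = 900.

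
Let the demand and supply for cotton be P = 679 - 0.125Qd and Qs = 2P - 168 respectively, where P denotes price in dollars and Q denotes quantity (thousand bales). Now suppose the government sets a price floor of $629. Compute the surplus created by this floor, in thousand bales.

Rearranging demand gives Qd = 5432 - 8P. Equilibrium: 5432 - 8P = 2P - 168, so 5600 = 10P and P* = 560, Q* = 952.
Because the floor (629) lies above the market-clearing price, it is binding.
At P = 629: Qd = 5432 - 8·629 = 400 and Qs = 2·629 - 168 = 1090.
Surplus = Qs - Qd = 1090 - 400 = 690.

690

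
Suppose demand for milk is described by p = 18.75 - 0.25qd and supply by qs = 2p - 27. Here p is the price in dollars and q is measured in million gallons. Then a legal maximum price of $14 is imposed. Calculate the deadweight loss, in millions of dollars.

13.5

Rearranging demand gives qd = 75 - 4p. Setting quantity demanded equal to quantity supplied, 75 - 4p = 2p - 27, gives p* = 17 and q* = 7.
Because the ceiling (14) lies below the market-clearing price, it is binding.
At p = 14: qd = 75 - 4·14 = 19 and qs = 2·14 - 27 = 1.
Quantity traded falls to 1. At q = 1 the demand price is (75 - 1)/4 = 18.5 and the supply price is (27 + 1)/2 = 14.
Deadweight loss = ½ · (18.5 - 14) · (7 - 1) = ½ · 4.5 · 6 = 13.5.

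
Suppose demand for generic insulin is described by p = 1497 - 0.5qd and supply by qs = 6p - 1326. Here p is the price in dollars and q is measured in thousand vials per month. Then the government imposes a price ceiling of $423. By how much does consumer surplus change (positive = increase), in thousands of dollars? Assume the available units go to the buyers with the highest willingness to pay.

18603

Rearranging demand gives qd = 2994 - 2p. Setting quantity demanded equal to quantity supplied, 2994 - 2p = 6p - 1326, gives p* = 540 and q* = 1914.
Because the ceiling (423) lies below the market-clearing price, it is binding.
At p = 423: qd = 2994 - 2·423 = 2148 and qs = 6·423 - 1326 = 1212.
Consumer surplus without the control is ½ · (1497 - 540) · 1914 = 915849.
With the ceiling, 1212 units are sold at 423 (assume they go to the highest-value buyers). The demand price at q = 1212 is 891, so CS = ½ · [(1497 - 423) + (891 - 423)] · 1212 = 934452.
Change in consumer surplus = 934452 - 915849 = 18603.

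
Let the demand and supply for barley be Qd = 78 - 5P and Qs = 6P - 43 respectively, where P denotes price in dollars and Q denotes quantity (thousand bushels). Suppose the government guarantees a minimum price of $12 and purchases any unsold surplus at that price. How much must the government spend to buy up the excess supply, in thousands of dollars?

132

In a free market, 78 - 5P = 6P - 43 gives the equilibrium P* = 11, Q* = 23.
Because the floor (12) lies above the market-clearing price, it is binding.
At P = 12: Qd = 78 - 5·12 = 18 and Qs = 6·12 - 43 = 29.
Surplus = Qs - Qd = 11.
Government expenditure = surplus × support price = 11 × 12 = 132.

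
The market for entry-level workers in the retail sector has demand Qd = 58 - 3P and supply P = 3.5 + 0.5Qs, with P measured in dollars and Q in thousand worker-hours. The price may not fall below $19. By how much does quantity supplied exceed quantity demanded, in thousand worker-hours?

Rearranging supply gives Qs = 2P - 7. In a free market, 58 - 3P = 2P - 7 gives the equilibrium P* = 13, Q* = 19.
Since 19 > 13, the floor is binding.
At P = 19: Qd = 58 - 3·19 = 1 and Qs = 2·19 - 7 = 31.
Surplus = Qs - Qd = 31 - 1 = 30.

30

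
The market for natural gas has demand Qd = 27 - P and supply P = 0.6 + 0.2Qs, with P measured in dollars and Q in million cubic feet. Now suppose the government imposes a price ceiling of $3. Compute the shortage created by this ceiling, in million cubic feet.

12

Rearranging supply gives Qs = 5P - 3. Without the control the market clears where 27 - P = 5P - 3, i.e. P* = 5 and Q* = 22.
Since 3 < 5, the ceiling is binding.
At P = 3: Qd = 27 - 3 = 24 and Qs = 5·3 - 3 = 12.
Shortage = Qd - Qs = 24 - 12 = 12.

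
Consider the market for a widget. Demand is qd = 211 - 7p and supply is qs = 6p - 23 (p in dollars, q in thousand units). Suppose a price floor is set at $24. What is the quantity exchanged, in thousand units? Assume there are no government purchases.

43

Equilibrium: 211 - 7p = 6p - 23, so 234 = 13p and p* = 18, q* = 85.
The floor of 24 is above the equilibrium price 18, so it binds.
At p = 24: qd = 211 - 7·24 = 43 and qs = 6·24 - 23 = 121.
The quantity actually transacted is the short side, demand: 43.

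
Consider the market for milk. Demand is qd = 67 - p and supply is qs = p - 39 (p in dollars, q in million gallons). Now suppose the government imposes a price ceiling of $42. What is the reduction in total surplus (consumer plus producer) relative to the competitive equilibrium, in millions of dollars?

In a free market, 67 - p = p - 39 gives the equilibrium p* = 53, q* = 14.
The ceiling of 42 is below the equilibrium price 53, so it binds.
At p = 42: qd = 67 - 42 = 25 and qs = 42 - 39 = 3.
Quantity traded falls to 3. At q = 3 the demand price is 67 - 3 = 64 and the supply price is 39 + 3 = 42.
Deadweight loss = ½ · (64 - 42) · (14 - 3) = ½ · 22 · 11 = 121.

121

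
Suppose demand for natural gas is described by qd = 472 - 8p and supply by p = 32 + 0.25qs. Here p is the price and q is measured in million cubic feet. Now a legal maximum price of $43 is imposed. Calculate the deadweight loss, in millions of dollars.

147

Rearranging supply gives qs = 4p - 128. Without the control the market clears where 472 - 8p = 4p - 128, i.e. p* = 50 and q* = 72.
Because the ceiling (43) lies below the market-clearing price, it is binding.
At p = 43: qd = 472 - 8·43 = 128 and qs = 4·43 - 128 = 44.
Quantity traded falls to 44. At q = 44 the demand price is (472 - 44)/8 = 53.5 and the supply price is (128 + 44)/4 = 43.
Deadweight loss = ½ · (53.5 - 43) · (72 - 44) = ½ · 10.5 · 28 = 147.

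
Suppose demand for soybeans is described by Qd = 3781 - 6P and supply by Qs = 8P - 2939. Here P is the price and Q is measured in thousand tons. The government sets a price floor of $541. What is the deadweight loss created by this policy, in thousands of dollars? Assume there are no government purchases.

Equilibrium: 3781 - 6P = 8P - 2939, so 6720 = 14P and P* = 480, Q* = 901.
The floor of 541 is above the equilibrium price 480, so it binds.
At P = 541: Qd = 3781 - 6·541 = 535 and Qs = 8·541 - 2939 = 1389.
Quantity traded falls to 535. At Q = 535 the demand price is (3781 - 535)/6 = 541 and the supply price is (2939 + 535)/8 = 434.25.
Deadweight loss = ½ · (541 - 434.25) · (901 - 535) = ½ · 106.75 · 366 = 19535.25.

19535.25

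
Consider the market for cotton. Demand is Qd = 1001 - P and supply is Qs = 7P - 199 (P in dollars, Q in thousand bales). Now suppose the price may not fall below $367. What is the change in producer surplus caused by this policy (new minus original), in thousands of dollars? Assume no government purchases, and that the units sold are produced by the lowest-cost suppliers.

134214.5

Setting quantity demanded equal to quantity supplied, 1001 - P = 7P - 199, gives P* = 150 and Q* = 851.
Because the floor (367) lies above the market-clearing price, it is binding.
At P = 367: Qd = 1001 - 367 = 634 and Qs = 7·367 - 199 = 2370.
Producer surplus without the control is ½ · (150 - 199/7) · 851 = 724201/14.
With the floor, 634 units are sold at 367. The supply price at Q = 634 is 119, so PS = ½ · [(367 - 199/7) + (367 - 119)] · 634 = 1301602/7.
Change in producer surplus = 1301602/7 - 724201/14 = 134214.5.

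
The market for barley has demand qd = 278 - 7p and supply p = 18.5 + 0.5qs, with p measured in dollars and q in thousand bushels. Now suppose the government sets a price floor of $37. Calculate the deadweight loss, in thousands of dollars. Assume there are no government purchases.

Rearranging supply gives qs = 2p - 37. Equilibrium: 278 - 7p = 2p - 37, so 315 = 9p and p* = 35, q* = 33.
Because the floor (37) lies above the market-clearing price, it is binding.
At p = 37: qd = 278 - 7·37 = 19 and qs = 2·37 - 37 = 37.
Quantity traded falls to 19. At q = 19 the demand price is (278 - 19)/7 = 37 and the supply price is (37 + 19)/2 = 28.
Deadweight loss = ½ · (37 - 28) · (33 - 19) = ½ · 9 · 14 = 63.

63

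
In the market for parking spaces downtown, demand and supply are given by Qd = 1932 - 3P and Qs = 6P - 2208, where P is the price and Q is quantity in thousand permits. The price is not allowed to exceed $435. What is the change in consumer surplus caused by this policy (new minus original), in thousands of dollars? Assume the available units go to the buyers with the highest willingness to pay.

6300

Setting quantity demanded equal to quantity supplied, 1932 - 3P = 6P - 2208, gives P* = 460 and Q* = 552.
Since 435 < 460, the ceiling is binding.
At P = 435: Qd = 1932 - 3·435 = 627 and Qs = 6·435 - 2208 = 402.
Consumer surplus without the control is ½ · (644 - 460) · 552 = 50784.
With the ceiling, 402 units are sold at 435 (assume they go to the highest-value buyers). The demand price at Q = 402 is 510, so CS = ½ · [(644 - 435) + (510 - 435)] · 402 = 57084.
Change in consumer surplus = 57084 - 50784 = 6300.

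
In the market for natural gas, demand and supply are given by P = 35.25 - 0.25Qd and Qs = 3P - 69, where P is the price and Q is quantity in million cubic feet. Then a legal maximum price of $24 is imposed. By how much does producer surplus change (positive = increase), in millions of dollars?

-72

Rearranging demand gives Qd = 141 - 4P. Without the control the market clears where 141 - 4P = 3P - 69, i.e. P* = 30 and Q* = 21.
Since 24 < 30, the ceiling is binding.
At P = 24: Qd = 141 - 4·24 = 45 and Qs = 3·24 - 69 = 3.
Producer surplus without the control is ½ · (30 - 23) · 21 = 73.5.
With the ceiling, producers sell 3 units at 24, so PS = ½ · (24 - 23) · 3 = 1.5.
Change in producer surplus = 1.5 - 73.5 = -72.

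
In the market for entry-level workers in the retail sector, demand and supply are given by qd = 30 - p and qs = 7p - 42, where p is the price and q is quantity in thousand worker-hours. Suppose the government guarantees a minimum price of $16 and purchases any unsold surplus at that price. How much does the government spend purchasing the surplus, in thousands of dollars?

Without the control the market clears where 30 - p = 7p - 42, i.e. p* = 9 and q* = 21.
The floor of 16 is above the equilibrium price 9, so it binds.
At p = 16: qd = 30 - 16 = 14 and qs = 7·16 - 42 = 70.
Surplus = qs - qd = 56.
Government expenditure = surplus × support price = 56 × 16 = 896.

896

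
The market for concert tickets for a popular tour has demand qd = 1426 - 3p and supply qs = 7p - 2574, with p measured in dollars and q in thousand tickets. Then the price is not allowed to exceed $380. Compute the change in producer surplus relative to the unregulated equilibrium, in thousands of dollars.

Setting quantity demanded equal to quantity supplied, 1426 - 3p = 7p - 2574, gives p* = 400 and q* = 226.
Because the ceiling (380) lies below the market-clearing price, it is binding.
At p = 380: qd = 1426 - 3·380 = 286 and qs = 7·380 - 2574 = 86.
Producer surplus without the control is ½ · (400 - 2574/7) · 226 = 25538/7.
With the ceiling, producers sell 86 units at 380, so PS = ½ · (380 - 2574/7) · 86 = 3698/7.
Change in producer surplus = 3698/7 - 25538/7 = -3120.

-3120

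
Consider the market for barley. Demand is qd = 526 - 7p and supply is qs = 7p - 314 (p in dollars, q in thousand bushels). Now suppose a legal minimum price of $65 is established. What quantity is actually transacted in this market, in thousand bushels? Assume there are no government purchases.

Without the control the market clears where 526 - 7p = 7p - 314, i.e. p* = 60 and q* = 106.
The floor of 65 is above the equilibrium price 60, so it binds.
At p = 65: qd = 526 - 7·65 = 71 and qs = 7·65 - 314 = 141.
The quantity actually transacted is the short side, demand: 71.

71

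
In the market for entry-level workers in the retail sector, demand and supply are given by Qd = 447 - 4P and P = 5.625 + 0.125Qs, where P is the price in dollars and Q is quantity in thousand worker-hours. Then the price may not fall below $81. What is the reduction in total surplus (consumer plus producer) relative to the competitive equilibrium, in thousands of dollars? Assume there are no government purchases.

Rearranging supply gives Qs = 8P - 45. Equilibrium: 447 - 4P = 8P - 45, so 492 = 12P and P* = 41, Q* = 283.
Because the floor (81) lies above the market-clearing price, it is binding.
At P = 81: Qd = 447 - 4·81 = 123 and Qs = 8·81 - 45 = 603.
Quantity traded falls to 123. At Q = 123 the demand price is (447 - 123)/4 = 81 and the supply price is (45 + 123)/8 = 21.
Deadweight loss = ½ · (81 - 21) · (283 - 123) = ½ · 60 · 160 = 4800.

4800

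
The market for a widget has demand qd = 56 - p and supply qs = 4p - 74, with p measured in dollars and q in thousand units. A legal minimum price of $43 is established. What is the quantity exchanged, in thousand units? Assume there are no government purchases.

13

In a free market, 56 - p = 4p - 74 gives the equilibrium p* = 26, q* = 30.
The floor of 43 is above the equilibrium price 26, so it binds.
At p = 43: qd = 56 - 43 = 13 and qs = 4·43 - 74 = 98.
The quantity actually transacted is the short side, demand: 13.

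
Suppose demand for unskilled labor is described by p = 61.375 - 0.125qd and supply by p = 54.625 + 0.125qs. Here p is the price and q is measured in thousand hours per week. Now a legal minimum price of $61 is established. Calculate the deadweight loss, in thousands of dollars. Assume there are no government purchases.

72

Rearranging demand gives qd = 491 - 8p; rearranging supply gives qs = 8p - 437. In a free market, 491 - 8p = 8p - 437 gives the equilibrium p* = 58, q* = 27.
Because the floor (61) lies above the market-clearing price, it is binding.
At p = 61: qd = 491 - 8·61 = 3 and qs = 8·61 - 437 = 51.
Quantity traded falls to 3. At q = 3 the demand price is (491 - 3)/8 = 61 and the supply price is (437 + 3)/8 = 55.
Deadweight loss = ½ · (61 - 55) · (27 - 3) = ½ · 6 · 24 = 72.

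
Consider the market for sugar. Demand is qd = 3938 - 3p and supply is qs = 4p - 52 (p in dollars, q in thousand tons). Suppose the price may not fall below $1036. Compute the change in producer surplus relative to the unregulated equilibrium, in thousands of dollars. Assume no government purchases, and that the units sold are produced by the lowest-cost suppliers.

142479.5

Without the control the market clears where 3938 - 3p = 4p - 52, i.e. p* = 570 and q* = 2228.
The floor of 1036 is above the equilibrium price 570, so it binds.
At p = 1036: qd = 3938 - 3·1036 = 830 and qs = 4·1036 - 52 = 4092.
Producer surplus without the control is ½ · (570 - 13) · 2228 = 620498.
With the floor, 830 units are sold at 1036. The supply price at q = 830 is 220.5, so PS = ½ · [(1036 - 13) + (1036 - 220.5)] · 830 = 762977.5.
Change in producer surplus = 762977.5 - 620498 = 142479.5.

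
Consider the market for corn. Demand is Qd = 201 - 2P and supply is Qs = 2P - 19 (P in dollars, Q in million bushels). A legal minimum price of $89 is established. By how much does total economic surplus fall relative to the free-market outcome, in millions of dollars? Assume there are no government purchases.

2312

Setting quantity demanded equal to quantity supplied, 201 - 2P = 2P - 19, gives P* = 55 and Q* = 91.
Since 89 > 55, the floor is binding.
At P = 89: Qd = 201 - 2·89 = 23 and Qs = 2·89 - 19 = 159.
Quantity traded falls to 23. At Q = 23 the demand price is (201 - 23)/2 = 89 and the supply price is (19 + 23)/2 = 21.
Deadweight loss = ½ · (89 - 21) · (91 - 23) = ½ · 68 · 68 = 2312.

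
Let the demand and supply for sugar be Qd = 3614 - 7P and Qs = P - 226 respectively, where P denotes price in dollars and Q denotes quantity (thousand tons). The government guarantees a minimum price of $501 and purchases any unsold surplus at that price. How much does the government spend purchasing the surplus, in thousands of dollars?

Setting quantity demanded equal to quantity supplied, 3614 - 7P = P - 226, gives P* = 480 and Q* = 254.
Because the floor (501) lies above the market-clearing price, it is binding.
At P = 501: Qd = 3614 - 7·501 = 107 and Qs = 501 - 226 = 275.
Surplus = Qs - Qd = 168.
Government expenditure = surplus × support price = 168 × 501 = 84168.

84168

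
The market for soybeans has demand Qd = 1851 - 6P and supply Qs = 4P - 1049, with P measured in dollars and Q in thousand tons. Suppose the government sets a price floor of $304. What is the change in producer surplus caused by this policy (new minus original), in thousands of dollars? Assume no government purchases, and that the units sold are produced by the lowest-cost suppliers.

-504

Setting quantity demanded equal to quantity supplied, 1851 - 6P = 4P - 1049, gives P* = 290 and Q* = 111.
Because the floor (304) lies above the market-clearing price, it is binding.
At P = 304: Qd = 1851 - 6·304 = 27 and Qs = 4·304 - 1049 = 167.
Producer surplus without the control is ½ · (290 - 262.25) · 111 = 1540.125.
With the floor, 27 units are sold at 304. The supply price at Q = 27 is 269, so PS = ½ · [(304 - 262.25) + (304 - 269)] · 27 = 1036.125.
Change in producer surplus = 1036.125 - 1540.125 = -504.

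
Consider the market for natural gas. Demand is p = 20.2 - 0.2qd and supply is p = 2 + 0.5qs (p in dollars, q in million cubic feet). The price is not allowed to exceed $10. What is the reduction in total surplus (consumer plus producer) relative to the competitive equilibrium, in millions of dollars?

35

Rearranging demand gives qd = 101 - 5p; rearranging supply gives qs = 2p - 4. Equilibrium: 101 - 5p = 2p - 4, so 105 = 7p and p* = 15, q* = 26.
Because the ceiling (10) lies below the market-clearing price, it is binding.
At p = 10: qd = 101 - 5·10 = 51 and qs = 2·10 - 4 = 16.
Quantity traded falls to 16. At q = 16 the demand price is (101 - 16)/5 = 17 and the supply price is (4 + 16)/2 = 10.
Deadweight loss = ½ · (17 - 10) · (26 - 16) = ½ · 7 · 10 = 35.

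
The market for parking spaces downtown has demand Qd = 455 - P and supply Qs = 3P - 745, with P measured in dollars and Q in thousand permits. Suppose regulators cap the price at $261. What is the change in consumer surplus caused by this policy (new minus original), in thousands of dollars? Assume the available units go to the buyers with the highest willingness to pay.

In a free market, 455 - P = 3P - 745 gives the equilibrium P* = 300, Q* = 155.
Since 261 < 300, the ceiling is binding.
At P = 261: Qd = 455 - 261 = 194 and Qs = 3·261 - 745 = 38.
Consumer surplus without the control is ½ · (455 - 300) · 155 = 12012.5.
With the ceiling, 38 units are sold at 261 (assume they go to the highest-value buyers). The demand price at Q = 38 is 417, so CS = ½ · [(455 - 261) + (417 - 261)] · 38 = 6650.
Change in consumer surplus = 6650 - 12012.5 = -5362.5.

-5362.5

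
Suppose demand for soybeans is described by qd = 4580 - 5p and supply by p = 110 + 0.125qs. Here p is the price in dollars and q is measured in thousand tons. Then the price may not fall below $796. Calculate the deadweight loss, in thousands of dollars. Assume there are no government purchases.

Rearranging supply gives qs = 8p - 880. In a free market, 4580 - 5p = 8p - 880 gives the equilibrium p* = 420, q* = 2480.
Since 796 > 420, the floor is binding.
At p = 796: qd = 4580 - 5·796 = 600 and qs = 8·796 - 880 = 5488.
Quantity traded falls to 600. At q = 600 the demand price is (4580 - 600)/5 = 796 and the supply price is (880 + 600)/8 = 185.
Deadweight loss = ½ · (796 - 185) · (2480 - 600) = ½ · 611 · 1880 = 574340.

574340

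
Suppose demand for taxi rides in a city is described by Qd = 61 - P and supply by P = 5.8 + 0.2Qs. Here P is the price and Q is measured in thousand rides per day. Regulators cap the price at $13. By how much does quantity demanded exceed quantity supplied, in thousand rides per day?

Rearranging supply gives Qs = 5P - 29. Without the control the market clears where 61 - P = 5P - 29, i.e. P* = 15 and Q* = 46.
The ceiling of 13 is below the equilibrium price 15, so it binds.
At P = 13: Qd = 61 - 13 = 48 and Qs = 5·13 - 29 = 36.
Shortage = Qd - Qs = 48 - 36 = 12.

12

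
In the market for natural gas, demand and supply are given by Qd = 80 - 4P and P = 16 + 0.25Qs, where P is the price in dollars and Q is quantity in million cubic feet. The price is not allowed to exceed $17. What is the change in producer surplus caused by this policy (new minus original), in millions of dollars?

Rearranging supply gives Qs = 4P - 64. Without the control the market clears where 80 - 4P = 4P - 64, i.e. P* = 18 and Q* = 8.
Because the ceiling (17) lies below the market-clearing price, it is binding.
At P = 17: Qd = 80 - 4·17 = 12 and Qs = 4·17 - 64 = 4.
Producer surplus without the control is ½ · (18 - 16) · 8 = 8.
With the ceiling, producers sell 4 units at 17, so PS = ½ · (17 - 16) · 4 = 2.
Change in producer surplus = 2 - 8 = -6.

-6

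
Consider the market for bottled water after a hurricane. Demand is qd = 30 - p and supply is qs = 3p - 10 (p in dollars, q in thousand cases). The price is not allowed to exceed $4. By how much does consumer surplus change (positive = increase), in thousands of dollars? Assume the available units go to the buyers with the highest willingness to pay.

-150

Setting quantity demanded equal to quantity supplied, 30 - p = 3p - 10, gives p* = 10 and q* = 20.
The ceiling of 4 is below the equilibrium price 10, so it binds.
At p = 4: qd = 30 - 4 = 26 and qs = 3·4 - 10 = 2.
Consumer surplus without the control is ½ · (30 - 10) · 20 = 200.
With the ceiling, 2 units are sold at 4 (assume they go to the highest-value buyers). The demand price at q = 2 is 28, so CS = ½ · [(30 - 4) + (28 - 4)] · 2 = 50.
Change in consumer surplus = 50 - 200 = -150.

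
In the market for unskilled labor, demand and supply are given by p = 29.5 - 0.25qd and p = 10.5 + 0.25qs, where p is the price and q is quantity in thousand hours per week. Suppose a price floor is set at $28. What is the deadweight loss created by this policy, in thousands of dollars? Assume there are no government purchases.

256

Rearranging demand gives qd = 118 - 4p; rearranging supply gives qs = 4p - 42. In a free market, 118 - 4p = 4p - 42 gives the equilibrium p* = 20, q* = 38.
Because the floor (28) lies above the market-clearing price, it is binding.
At p = 28: qd = 118 - 4·28 = 6 and qs = 4·28 - 42 = 70.
Quantity traded falls to 6. At q = 6 the demand price is (118 - 6)/4 = 28 and the supply price is (42 + 6)/4 = 12.
Deadweight loss = ½ · (28 - 12) · (38 - 6) = ½ · 16 · 32 = 256.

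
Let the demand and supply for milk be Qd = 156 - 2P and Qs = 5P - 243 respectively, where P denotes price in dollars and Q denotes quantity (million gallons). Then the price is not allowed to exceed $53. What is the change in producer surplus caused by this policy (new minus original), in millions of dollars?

-128

Setting quantity demanded equal to quantity supplied, 156 - 2P = 5P - 243, gives P* = 57 and Q* = 42.
The ceiling of 53 is below the equilibrium price 57, so it binds.
At P = 53: Qd = 156 - 2·53 = 50 and Qs = 5·53 - 243 = 22.
Producer surplus without the control is ½ · (57 - 48.6) · 42 = 176.4.
With the ceiling, producers sell 22 units at 53, so PS = ½ · (53 - 48.6) · 22 = 48.4.
Change in producer surplus = 48.4 - 176.4 = -128.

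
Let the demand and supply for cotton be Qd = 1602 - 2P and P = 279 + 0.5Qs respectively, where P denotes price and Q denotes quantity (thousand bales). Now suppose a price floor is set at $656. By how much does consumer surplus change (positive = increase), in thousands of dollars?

-47096

Rearranging supply gives Qs = 2P - 558. In a free market, 1602 - 2P = 2P - 558 gives the equilibrium P* = 540, Q* = 522.
Because the floor (656) lies above the market-clearing price, it is binding.
At P = 656: Qd = 1602 - 2·656 = 290 and Qs = 2·656 - 558 = 754.
Consumer surplus without the control is ½ · (801 - 540) · 522 = 68121.
With the floor, consumers buy 290 units at 656, so CS = ½ · (801 - 656) · 290 = 21025.
Change in consumer surplus = 21025 - 68121 = -47096.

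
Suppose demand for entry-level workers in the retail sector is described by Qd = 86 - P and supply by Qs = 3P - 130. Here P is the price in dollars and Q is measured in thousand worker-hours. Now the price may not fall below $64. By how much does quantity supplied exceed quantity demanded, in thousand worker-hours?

Equilibrium: 86 - P = 3P - 130, so 216 = 4P and P* = 54, Q* = 32.
The floor of 64 is above the equilibrium price 54, so it binds.
At P = 64: Qd = 86 - 64 = 22 and Qs = 3·64 - 130 = 62.
Surplus = Qs - Qd = 62 - 22 = 40.

40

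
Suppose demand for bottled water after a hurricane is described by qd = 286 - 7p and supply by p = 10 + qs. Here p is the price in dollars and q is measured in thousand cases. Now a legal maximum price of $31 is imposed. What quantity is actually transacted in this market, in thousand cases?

Rearranging supply gives qs = p - 10. Without the control the market clears where 286 - 7p = p - 10, i.e. p* = 37 and q* = 27.
Because the ceiling (31) lies below the market-clearing price, it is binding.
At p = 31: qd = 286 - 7·31 = 69 and qs = 31 - 10 = 21.
The quantity actually transacted is the short side, supply: 21.

21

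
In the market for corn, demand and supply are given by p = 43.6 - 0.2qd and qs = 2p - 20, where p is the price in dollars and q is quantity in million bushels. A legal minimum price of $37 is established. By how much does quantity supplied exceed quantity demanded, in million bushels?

21

Rearranging demand gives qd = 218 - 5p. Setting quantity demanded equal to quantity supplied, 218 - 5p = 2p - 20, gives p* = 34 and q* = 48.
Because the floor (37) lies above the market-clearing price, it is binding.
At p = 37: qd = 218 - 5·37 = 33 and qs = 2·37 - 20 = 54.
Surplus = qs - qd = 54 - 33 = 21.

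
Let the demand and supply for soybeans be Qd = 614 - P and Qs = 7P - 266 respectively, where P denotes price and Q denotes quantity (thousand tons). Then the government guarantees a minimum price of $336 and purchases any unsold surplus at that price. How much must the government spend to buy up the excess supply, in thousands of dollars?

607488

Without the control the market clears where 614 - P = 7P - 266, i.e. P* = 110 and Q* = 504.
Because the floor (336) lies above the market-clearing price, it is binding.
At P = 336: Qd = 614 - 336 = 278 and Qs = 7·336 - 266 = 2086.
Surplus = Qs - Qd = 1808.
Government expenditure = surplus × support price = 1808 × 336 = 607488.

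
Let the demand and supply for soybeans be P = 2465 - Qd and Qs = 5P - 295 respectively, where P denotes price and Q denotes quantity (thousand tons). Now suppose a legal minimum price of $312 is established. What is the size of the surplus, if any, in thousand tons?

0

Rearranging demand gives Qd = 2465 - P. Setting quantity demanded equal to quantity supplied, 2465 - P = 5P - 295, gives P* = 460 and Q* = 2005.
The floor of 312 is below the equilibrium price 460, so it is not binding; the market clears at P* = 460, Q* = 2005.
Since the control does not bind, there is no surplus.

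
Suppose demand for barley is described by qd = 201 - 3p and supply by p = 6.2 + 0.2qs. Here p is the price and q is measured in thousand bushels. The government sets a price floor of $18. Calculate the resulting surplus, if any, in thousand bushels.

0

Rearranging supply gives qs = 5p - 31. Without the control the market clears where 201 - 3p = 5p - 31, i.e. p* = 29 and q* = 114.
The floor of 18 is below the equilibrium price 29, so it is not binding; the market clears at p* = 29, q* = 114.
Since the control does not bind, there is no surplus.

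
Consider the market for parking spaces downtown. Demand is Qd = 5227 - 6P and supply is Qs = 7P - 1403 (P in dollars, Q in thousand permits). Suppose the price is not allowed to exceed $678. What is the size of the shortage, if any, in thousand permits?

Without the control the market clears where 5227 - 6P = 7P - 1403, i.e. P* = 510 and Q* = 2167.
Since 678 is above P* = 510, the ceiling does not bind and the free-market outcome prevails.
Since the control does not bind, there is no shortage.

0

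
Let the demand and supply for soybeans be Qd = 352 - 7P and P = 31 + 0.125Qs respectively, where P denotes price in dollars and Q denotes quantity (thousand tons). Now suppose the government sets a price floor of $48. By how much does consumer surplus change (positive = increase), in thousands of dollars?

Rearranging supply gives Qs = 8P - 248. Setting quantity demanded equal to quantity supplied, 352 - 7P = 8P - 248, gives P* = 40 and Q* = 72.
The floor of 48 is above the equilibrium price 40, so it binds.
At P = 48: Qd = 352 - 7·48 = 16 and Qs = 8·48 - 248 = 136.
Consumer surplus without the control is ½ · (352/7 - 40) · 72 = 2592/7.
With the floor, consumers buy 16 units at 48, so CS = ½ · (352/7 - 48) · 16 = 128/7.
Change in consumer surplus = 128/7 - 2592/7 = -352.

-352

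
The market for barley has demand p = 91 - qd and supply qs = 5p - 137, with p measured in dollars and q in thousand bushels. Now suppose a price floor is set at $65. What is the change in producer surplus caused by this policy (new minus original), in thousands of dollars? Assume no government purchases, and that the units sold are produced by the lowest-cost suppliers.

629.1

Rearranging demand gives qd = 91 - p. Without the control the market clears where 91 - p = 5p - 137, i.e. p* = 38 and q* = 53.
Since 65 > 38, the floor is binding.
At p = 65: qd = 91 - 65 = 26 and qs = 5·65 - 137 = 188.
Producer surplus without the control is ½ · (38 - 27.4) · 53 = 280.9.
With the floor, 26 units are sold at 65. The supply price at q = 26 is 32.6, so PS = ½ · [(65 - 27.4) + (65 - 32.6)] · 26 = 910.
Change in producer surplus = 910 - 280.9 = 629.1.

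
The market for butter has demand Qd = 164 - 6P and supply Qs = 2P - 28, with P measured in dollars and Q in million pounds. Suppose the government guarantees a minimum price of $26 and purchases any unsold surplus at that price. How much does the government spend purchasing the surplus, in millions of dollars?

416

Without the control the market clears where 164 - 6P = 2P - 28, i.e. P* = 24 and Q* = 20.
Because the floor (26) lies above the market-clearing price, it is binding.
At P = 26: Qd = 164 - 6·26 = 8 and Qs = 2·26 - 28 = 24.
Surplus = Qs - Qd = 16.
Government expenditure = surplus × support price = 16 × 26 = 416.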